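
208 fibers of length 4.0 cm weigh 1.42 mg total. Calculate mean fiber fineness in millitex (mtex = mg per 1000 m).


Formula: fineness (mtex) = mass (mg) / total length (km) = (mass_mg / total_length_m) * 1000
Step 1: Convert fiber length: 4.0 cm = 0.04 m
Step 2: Total fiber length = 208 * 0.04 = 8.32 m
Step 3: Linear density = 1.42 mg / 8.32 m = 0.1707 mg/m
Step 4: fineness = 0.1707 * 1000 = 170.7 mtex

170.7 mtex


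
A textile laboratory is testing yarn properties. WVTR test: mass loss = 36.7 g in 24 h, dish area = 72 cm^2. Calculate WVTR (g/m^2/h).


Formula: WVTR = mass_loss / (area * time)
Step 1: Convert area: 72 cm^2 = 0.0072 m^2
Step 2: WVTR = 36.7 g / (0.0072 m^2 * 24 h)
Step 3: WVTR = 36.7 / 0.1728 = 212.4 g/m^2/h

212.4 g/m^2/h


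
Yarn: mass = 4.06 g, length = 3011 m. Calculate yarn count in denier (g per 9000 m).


Formula: den = (mass_g / length_m) * 9000
Substituting: den = (4.06 / 3011) * 9000
Intermediate: 4.06 / 3011 = 0.00134839 g/m
den = 0.00134839 * 9000 = 12.1 denier

12.1 denier


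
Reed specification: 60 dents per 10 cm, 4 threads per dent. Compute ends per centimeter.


Formula: EPC = (dents per 10 cm * ends per dent) / 10
Step 1: Total ends per 10 cm = 60 * 4 = 240
Step 2: EPC = 240 / 10 = 24.0 ends/cm

24.0 ends/cm


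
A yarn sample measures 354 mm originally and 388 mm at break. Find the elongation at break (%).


Formula: Elongation (%) = ((L_break - L0) / L0) * 100
Step 1: Extension = 388 - 354 = 34 mm
Step 2: Elongation = (34 / 354) * 100
Step 3: Elongation = 0.096045 * 100 = 9.6045% ≈ 9.6%

9.6%


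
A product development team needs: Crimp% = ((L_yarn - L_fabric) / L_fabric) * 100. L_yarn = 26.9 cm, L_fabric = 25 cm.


Formula: Crimp% = ((L_yarn - L_fabric) / L_fabric) * 100
Step 1: Extension = 26.9 - 25 = 1.9 cm
Step 2: Crimp% = (1.9 / 25) * 100
Step 3: Crimp% = 0.076 * 100 = 7.6%

7.6%


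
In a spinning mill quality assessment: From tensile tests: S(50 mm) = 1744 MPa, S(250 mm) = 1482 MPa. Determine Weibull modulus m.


Formula: m = ln(L1/L2) / ln(S2/S1)
Step 1: ln(L1/L2) = ln(50/250) = -1.60944
Step 2: S2/S1 = 1482/1744 = 0.84977
Step 3: ln(S2/S1) = ln(0.84977) = -0.16279
Step 4: m = -1.60944 / -0.16279 = 9.89

9.89 (Weibull m)


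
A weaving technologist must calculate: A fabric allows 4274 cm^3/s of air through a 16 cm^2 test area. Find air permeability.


Formula: Air Permeability = Airflow / Test Area
AP = 4274 cm^3/s / 16 cm^2
AP = 267.1 cm^3/s/cm^2

267.1 cm^3/s/cm^2


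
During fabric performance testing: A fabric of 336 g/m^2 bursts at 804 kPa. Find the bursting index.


Formula: Bursting Index = Bursting Strength / Fabric GSM
BI = 804 kPa / 336 g/m^2
BI = 2.393 kPa/(g/m^2)

2.393 kPa/(g/m^2)


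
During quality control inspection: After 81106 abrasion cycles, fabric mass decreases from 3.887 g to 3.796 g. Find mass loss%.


Formula: Mass loss% = ((m_before - m_after) / m_before) * 100
Step 1: Mass loss = 3.887 - 3.796 = 0.091 g
Step 2: Ratio = 0.091 / 3.887 = 0.0234114
Step 3: Mass loss% = 0.0234114 * 100 = 2.34114% ≈ 2.34%

2.34%


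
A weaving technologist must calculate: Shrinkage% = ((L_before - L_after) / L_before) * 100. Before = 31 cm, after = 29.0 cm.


Formula: Shrinkage% = ((L_before - L_after) / L_before) * 100
Step 1: Shrinkage = 31 - 29.0 = 2.0 cm
Step 2: Shrinkage% = (2.0 / 31) * 100
Step 3: Shrinkage% = 0.064516 * 100 = 6.4516% ≈ 6.5%

6.5%


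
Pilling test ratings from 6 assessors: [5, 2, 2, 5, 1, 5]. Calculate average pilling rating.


Formula: Mean = sum / count
Sum = 5 + 2 + 2 + 5 + 1 + 5 = 20
Mean = 20 / 6 = 3.3

3.3


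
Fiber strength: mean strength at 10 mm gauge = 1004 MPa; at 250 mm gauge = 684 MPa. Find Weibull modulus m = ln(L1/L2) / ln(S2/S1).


Formula: m = ln(L1/L2) / ln(S2/S1)
Step 1: ln(L1/L2) = ln(10/250) = -3.21888
Step 2: S2/S1 = 684/1004 = 0.68127
Step 3: ln(S2/S1) = ln(0.68127) = -0.38380
Step 4: m = -3.21888 / -0.38380 = 8.39

8.39 (Weibull m)


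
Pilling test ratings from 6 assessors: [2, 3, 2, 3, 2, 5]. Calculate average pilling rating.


Formula: Mean = sum / count
Sum = 2 + 3 + 2 + 3 + 2 + 5 = 17
Mean = 17 / 6 = 2.8

2.8


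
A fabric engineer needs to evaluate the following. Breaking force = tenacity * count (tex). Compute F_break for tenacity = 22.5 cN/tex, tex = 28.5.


Formula: Breaking force = Tenacity * Linear density
F = 22.5 cN/tex * 28.5 tex
F = 641.25 cN

641.25 cN


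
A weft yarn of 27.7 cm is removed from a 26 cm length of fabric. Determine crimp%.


Formula: Crimp% = ((L_yarn - L_fabric) / L_fabric) * 100
Step 1: Extension = 27.7 - 26 = 1.7 cm
Step 2: Crimp% = (1.7 / 26) * 100
Step 3: Crimp% = 0.065385 * 100 = 6.5385% ≈ 6.5%

6.5%


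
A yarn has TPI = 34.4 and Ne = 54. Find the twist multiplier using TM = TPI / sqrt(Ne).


Formula: TM = TPI / sqrt(Ne)
Step 1: sqrt(Ne) = sqrt(54) = 7.3485
Step 2: TM = 34.4 / 7.3485 = 4.68

4.68 TM


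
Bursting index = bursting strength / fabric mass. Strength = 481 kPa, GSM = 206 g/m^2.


Formula: Bursting Index = Bursting Strength / Fabric GSM
BI = 481 kPa / 206 g/m^2
BI = 2.335 kPa/(g/m^2)

2.335 kPa/(g/m^2)


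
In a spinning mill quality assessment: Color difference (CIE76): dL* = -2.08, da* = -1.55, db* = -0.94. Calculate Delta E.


Formula: Delta E = sqrt(dL*^2 + da*^2 + db*^2)
Step 1: dL*^2 = (-2.08)^2 = 4.3264
Step 2: da*^2 = (-1.55)^2 = 2.4025
Step 3: db*^2 = (-0.94)^2 = 0.8836
Step 4: Sum = 4.3264 + 2.4025 + 0.8836 = 7.6125
Step 5: Delta E = sqrt(7.6125) = 2.76

2.76 Delta E


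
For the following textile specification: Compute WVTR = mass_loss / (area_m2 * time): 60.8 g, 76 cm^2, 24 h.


Formula: WVTR = mass_loss / (area * time)
Step 1: Convert area: 76 cm^2 = 0.0076 m^2
Step 2: WVTR = 60.8 g / (0.0076 m^2 * 24 h)
Step 3: WVTR = 60.8 / 0.1824 = 333.3 g/m^2/h

333.3 g/m^2/h


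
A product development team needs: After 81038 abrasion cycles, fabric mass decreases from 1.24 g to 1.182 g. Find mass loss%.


Formula: Mass loss% = ((m_before - m_after) / m_before) * 100
Step 1: Mass loss = 1.24 - 1.182 = 0.058 g
Step 2: Ratio = 0.058 / 1.24 = 0.0467742
Step 3: Mass loss% = 0.0467742 * 100 = 4.67742% ≈ 4.68%

4.68%


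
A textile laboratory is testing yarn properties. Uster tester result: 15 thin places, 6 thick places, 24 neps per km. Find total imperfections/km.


Formula: Total = thin places + thick places + neps
Total = 15 + 6 + 24
Total = 45 imperfections/km

45 imperfections/km


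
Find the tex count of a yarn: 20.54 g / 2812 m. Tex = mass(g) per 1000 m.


Formula: Tex = (mass_g / length_m) * 1000
Substituting: Tex = (20.54 / 2812) * 1000
Intermediate: 20.54 / 2812 = 0.00730441 g/m
Tex = 0.00730441 * 1000 = 7.30 tex

7.30 tex


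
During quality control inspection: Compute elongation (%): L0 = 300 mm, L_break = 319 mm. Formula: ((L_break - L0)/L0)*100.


Formula: Elongation (%) = ((L_break - L0) / L0) * 100
Step 1: Extension = 319 - 300 = 19 mm
Step 2: Elongation = (19 / 300) * 100
Step 3: Elongation = 0.063333 * 100 = 6.3333% ≈ 6.3%

6.3%


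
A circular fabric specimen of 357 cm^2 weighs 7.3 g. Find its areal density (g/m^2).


Formula: GSM = mass_g / area_m2
Step 1: Convert area: 357 cm^2 = 357 / 10000 = 0.0357 m^2
Step 2: GSM = 7.3 g / 0.0357 m^2 = 204.5 g/m^2

204.5 g/m^2


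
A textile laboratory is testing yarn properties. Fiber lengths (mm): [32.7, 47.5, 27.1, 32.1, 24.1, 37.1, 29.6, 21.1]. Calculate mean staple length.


Formula: Mean = sum of lengths / count
Sum = 32.7 + 47.5 + 27.1 + 32.1 + 24.1 + 37.1 + 29.6 + 21.1
Sum = 251.3 mm
Mean = 251.3 / 8 = 31.41 mm

31.41 mm


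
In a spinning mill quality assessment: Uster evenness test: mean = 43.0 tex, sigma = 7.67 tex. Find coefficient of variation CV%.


Formula: CV% = (standard deviation / mean) * 100
Step 1: Ratio = 7.67 / 43.0 = 0.178372
Step 2: CV% = 0.178372 * 100 = 17.8372% ≈ 17.8%

17.8%


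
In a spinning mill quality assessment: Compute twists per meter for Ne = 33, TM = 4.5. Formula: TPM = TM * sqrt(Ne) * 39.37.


Formula: TPM = TM * sqrt(Ne) * 39.37
Step 1: sqrt(Ne) = sqrt(33) = 5.7446
Step 2: TM * sqrt(Ne) = 4.5 * 5.7446 = 25.8507
Step 3: TPM = 25.8507 * 39.37 = 1018 twists/m

1018 twists/m


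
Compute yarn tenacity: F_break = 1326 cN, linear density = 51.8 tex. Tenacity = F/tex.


Formula: Tenacity = Breaking force / Linear density
Tenacity = 1326 cN / 51.8 tex
Tenacity = 25.60 cN/tex

25.60 cN/tex


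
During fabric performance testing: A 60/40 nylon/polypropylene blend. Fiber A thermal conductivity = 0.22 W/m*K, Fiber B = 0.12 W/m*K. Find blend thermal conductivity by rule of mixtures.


Formula: Blend property = (fraction_A * property_A) + (fraction_B * property_B)
Step 1: Contribution A = 60/100 * 0.22 W/m*K = 0.132 W/m*K
Step 2: Contribution B = 40/100 * 0.12 W/m*K = 0.048 W/m*K
Step 3: Blend thermal conductivity = 0.132 + 0.048 = 0.18 W/m*K

0.18 W/m*K


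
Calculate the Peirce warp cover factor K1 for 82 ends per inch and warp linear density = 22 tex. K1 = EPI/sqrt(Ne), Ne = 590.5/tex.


Formula: K1 = EPI / sqrt(Ne), with Ne = 590.5 / tex_warp
Step 1: Ne = 590.5 / 22 = 26.841
Step 2: sqrt(Ne) = sqrt(26.841) = 5.1808
Step 3: K1 = 82 / 5.1808 = 15.8

15.8


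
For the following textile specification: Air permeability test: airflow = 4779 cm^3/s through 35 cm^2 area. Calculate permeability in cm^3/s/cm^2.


Formula: Air Permeability = Airflow / Test Area
AP = 4779 cm^3/s / 35 cm^2
AP = 136.5 cm^3/s/cm^2

136.5 cm^3/s/cm^2


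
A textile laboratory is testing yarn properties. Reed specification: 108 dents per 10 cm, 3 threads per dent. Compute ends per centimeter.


Formula: EPC = (dents per 10 cm * ends per dent) / 10
Step 1: Total ends per 10 cm = 108 * 3 = 324
Step 2: EPC = 324 / 10 = 32.4 ends/cm

32.4 ends/cm


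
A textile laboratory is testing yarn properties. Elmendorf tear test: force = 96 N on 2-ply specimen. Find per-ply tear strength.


Formula: Per-ply strength = Total force / Number of plies
Per-ply = 96 N / 2
Per-ply = 48 N

48 N


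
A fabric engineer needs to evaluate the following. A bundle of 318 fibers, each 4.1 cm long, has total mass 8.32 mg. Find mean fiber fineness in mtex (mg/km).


Formula: fineness (mtex) = mass (mg) / total length (km) = (mass_mg / total_length_m) * 1000
Step 1: Convert fiber length: 4.1 cm = 0.041 m
Step 2: Total fiber length = 318 * 0.041 = 13.038 m
Step 3: Linear density = 8.32 mg / 13.038 m = 0.6381 mg/m
Step 4: fineness = 0.6381 * 1000 = 638.1 mtex

638.1 mtex


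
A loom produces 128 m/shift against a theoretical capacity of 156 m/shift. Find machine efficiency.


Formula: Efficiency% = (Actual output / Theoretical output) * 100
Efficiency% = (128 / 156) * 100
Efficiency% = 0.820513 * 100 = 82.0513% ≈ 82.1%

82.1%


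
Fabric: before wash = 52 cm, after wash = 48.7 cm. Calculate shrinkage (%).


Formula: Shrinkage% = ((L_before - L_after) / L_before) * 100
Step 1: Shrinkage = 52 - 48.7 = 3.3 cm
Step 2: Shrinkage% = (3.3 / 52) * 100
Step 3: Shrinkage% = 0.063462 * 100 = 6.3462% ≈ 6.3%

6.3%


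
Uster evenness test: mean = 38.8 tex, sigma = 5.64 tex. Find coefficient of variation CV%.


Formula: CV% = (standard deviation / mean) * 100
Step 1: Ratio = 5.64 / 38.8 = 0.145361
Step 2: CV% = 0.145361 * 100 = 14.5361% ≈ 14.5%

14.5%


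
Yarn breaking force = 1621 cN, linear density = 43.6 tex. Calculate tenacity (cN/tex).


Formula: Tenacity = Breaking force / Linear density
Tenacity = 1621 cN / 43.6 tex
Tenacity = 37.18 cN/tex

37.18 cN/tex


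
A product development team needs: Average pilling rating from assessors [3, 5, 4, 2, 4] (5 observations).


Formula: Mean = sum / count
Sum = 3 + 5 + 4 + 2 + 4 = 18
Mean = 18 / 5 = 3.6

3.6


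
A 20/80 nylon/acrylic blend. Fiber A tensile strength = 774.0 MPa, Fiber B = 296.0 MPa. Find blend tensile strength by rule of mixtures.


Formula: Blend property = (fraction_A * property_A) + (fraction_B * property_B)
Step 1: Contribution A = 20/100 * 774.0 MPa = 154.8 MPa
Step 2: Contribution B = 80/100 * 296.0 MPa = 236.8 MPa
Step 3: Blend tensile strength = 154.8 + 236.8 = 391.6 MPa

391.6 MPa


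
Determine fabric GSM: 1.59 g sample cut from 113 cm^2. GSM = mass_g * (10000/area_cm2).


Formula: GSM = mass_g / area_m2
Step 1: Convert area: 113 cm^2 = 113 / 10000 = 0.0113 m^2
Step 2: GSM = 1.59 g / 0.0113 m^2 = 140.7 g/m^2

140.7 g/m^2


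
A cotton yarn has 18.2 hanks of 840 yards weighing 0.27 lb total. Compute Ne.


Formula: Ne = hanks / mass_lb
Substituting: Ne = 18.2 / 0.27
Ne = 67.4

67.4 Ne


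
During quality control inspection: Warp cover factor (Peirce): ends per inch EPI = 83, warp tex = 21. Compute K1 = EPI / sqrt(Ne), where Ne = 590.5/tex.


Formula: K1 = EPI / sqrt(Ne), with Ne = 590.5 / tex_warp
Step 1: Ne = 590.5 / 21 = 28.119
Step 2: sqrt(Ne) = sqrt(28.119) = 5.3027
Step 3: K1 = 83 / 5.3027 = 15.7

15.7


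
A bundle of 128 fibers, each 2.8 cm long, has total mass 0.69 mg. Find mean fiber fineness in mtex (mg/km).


Formula: fineness (mtex) = mass (mg) / total length (km) = (mass_mg / total_length_m) * 1000
Step 1: Convert fiber length: 2.8 cm = 0.028 m
Step 2: Total fiber length = 128 * 0.028 = 3.584 m
Step 3: Linear density = 0.69 mg / 3.584 m = 0.1925 mg/m
Step 4: fineness = 0.1925 * 1000 = 192.5 mtex

192.5 mtex


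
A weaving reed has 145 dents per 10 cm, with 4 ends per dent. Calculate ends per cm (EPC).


Formula: EPC = (dents per 10 cm * ends per dent) / 10
Step 1: Total ends per 10 cm = 145 * 4 = 580
Step 2: EPC = 580 / 10 = 58.0 ends/cm

58.0 ends/cm


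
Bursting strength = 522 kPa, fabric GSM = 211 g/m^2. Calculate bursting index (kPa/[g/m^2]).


Formula: Bursting Index = Bursting Strength / Fabric GSM
BI = 522 kPa / 211 g/m^2
BI = 2.474 kPa/(g/m^2)

2.474 kPa/(g/m^2)


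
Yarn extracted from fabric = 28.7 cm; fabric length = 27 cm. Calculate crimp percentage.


Formula: Crimp% = ((L_yarn - L_fabric) / L_fabric) * 100
Step 1: Extension = 28.7 - 27 = 1.7 cm
Step 2: Crimp% = (1.7 / 27) * 100
Step 3: Crimp% = 0.062963 * 100 = 6.2963% ≈ 6.3%

6.3%


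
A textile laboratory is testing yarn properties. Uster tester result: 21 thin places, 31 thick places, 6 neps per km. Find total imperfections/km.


Formula: Total = thin places + thick places + neps
Total = 21 + 31 + 6
Total = 58 imperfections/km

58 imperfections/km


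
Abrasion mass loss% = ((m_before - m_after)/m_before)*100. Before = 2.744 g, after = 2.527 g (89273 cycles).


Formula: Mass loss% = ((m_before - m_after) / m_before) * 100
Step 1: Mass loss = 2.744 - 2.527 = 0.217 g
Step 2: Ratio = 0.217 / 2.744 = 0.0790816
Step 3: Mass loss% = 0.0790816 * 100 = 7.90816% ≈ 7.91%

7.91%


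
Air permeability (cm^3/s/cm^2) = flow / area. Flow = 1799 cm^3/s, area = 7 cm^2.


Formula: Air Permeability = Airflow / Test Area
AP = 1799 cm^3/s / 7 cm^2
AP = 257.0 cm^3/s/cm^2

257.0 cm^3/s/cm^2


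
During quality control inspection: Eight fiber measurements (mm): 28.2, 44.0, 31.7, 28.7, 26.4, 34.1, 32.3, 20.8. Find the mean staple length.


Formula: Mean = sum of lengths / count
Sum = 28.2 + 44.0 + 31.7 + 28.7 + 26.4 + 34.1 + 32.3 + 20.8
Sum = 246.2 mm
Mean = 246.2 / 8 = 30.78 mm

30.78 mm


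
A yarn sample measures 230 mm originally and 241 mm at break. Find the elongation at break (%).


Formula: Elongation (%) = ((L_break - L0) / L0) * 100
Step 1: Extension = 241 - 230 = 11 mm
Step 2: Elongation = (11 / 230) * 100
Step 3: Elongation = 0.047826 * 100 = 4.7826% ≈ 4.8%

4.8%


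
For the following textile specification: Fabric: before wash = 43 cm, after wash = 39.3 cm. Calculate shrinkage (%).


Formula: Shrinkage% = ((L_before - L_after) / L_before) * 100
Step 1: Shrinkage = 43 - 39.3 = 3.7 cm
Step 2: Shrinkage% = (3.7 / 43) * 100
Step 3: Shrinkage% = 0.086047 * 100 = 8.6047% ≈ 8.6%

8.6%


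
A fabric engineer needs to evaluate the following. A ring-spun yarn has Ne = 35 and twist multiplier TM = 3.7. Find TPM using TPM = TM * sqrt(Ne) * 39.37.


Formula: TPM = TM * sqrt(Ne) * 39.37
Step 1: sqrt(Ne) = sqrt(35) = 5.9161
Step 2: TM * sqrt(Ne) = 3.7 * 5.9161 = 21.8896
Step 3: TPM = 21.8896 * 39.37 = 862 twists/m

862 twists/m


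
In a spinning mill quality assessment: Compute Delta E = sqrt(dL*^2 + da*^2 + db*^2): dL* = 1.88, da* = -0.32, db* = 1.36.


Formula: Delta E = sqrt(dL*^2 + da*^2 + db*^2)
Step 1: dL*^2 = 1.88^2 = 3.5344
Step 2: da*^2 = (-0.32)^2 = 0.1024
Step 3: db*^2 = 1.36^2 = 1.8496
Step 4: Sum = 3.5344 + 0.1024 + 1.8496 = 5.4864
Step 5: Delta E = sqrt(5.4864) = 2.34

2.34 Delta E


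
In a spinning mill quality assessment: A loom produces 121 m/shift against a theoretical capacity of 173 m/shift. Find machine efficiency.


Formula: Efficiency% = (Actual output / Theoretical output) * 100
Efficiency% = (121 / 173) * 100
Efficiency% = 0.699422 * 100 = 69.9422% ≈ 69.9%

69.9%


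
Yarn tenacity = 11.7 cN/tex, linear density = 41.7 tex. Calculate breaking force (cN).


Formula: Breaking force = Tenacity * Linear density
F = 11.7 cN/tex * 41.7 tex
F = 487.89 cN

487.89 cN


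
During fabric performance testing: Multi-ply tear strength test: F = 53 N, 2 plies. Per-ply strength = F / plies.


Formula: Per-ply strength = Total force / Number of plies
Per-ply = 53 N / 2
Per-ply = 26.5 N

26.5 N


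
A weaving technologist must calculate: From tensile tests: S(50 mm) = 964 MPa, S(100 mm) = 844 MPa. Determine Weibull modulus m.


Formula: m = ln(L1/L2) / ln(S2/S1)
Step 1: ln(L1/L2) = ln(50/100) = -0.69315
Step 2: S2/S1 = 844/964 = 0.87552
Step 3: ln(S2/S1) = ln(0.87552) = -0.13294
Step 4: m = -0.69315 / -0.13294 = 5.21

5.21 (Weibull m)


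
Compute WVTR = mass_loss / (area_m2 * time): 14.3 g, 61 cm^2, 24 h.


Formula: WVTR = mass_loss / (area * time)
Step 1: Convert area: 61 cm^2 = 0.0061 m^2
Step 2: WVTR = 14.3 g / (0.0061 m^2 * 24 h)
Step 3: WVTR = 14.3 / 0.1464 = 97.7 g/m^2/h

97.7 g/m^2/h


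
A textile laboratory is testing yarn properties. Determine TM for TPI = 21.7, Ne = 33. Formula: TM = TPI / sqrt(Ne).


Formula: TM = TPI / sqrt(Ne)
Step 1: sqrt(Ne) = sqrt(33) = 5.7446
Step 2: TM = 21.7 / 5.7446 = 3.78

3.78 TM


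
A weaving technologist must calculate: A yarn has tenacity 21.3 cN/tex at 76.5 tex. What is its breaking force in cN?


Formula: Breaking force = Tenacity * Linear density
F = 21.3 cN/tex * 76.5 tex
F = 1629.45 cN

1629.45 cN


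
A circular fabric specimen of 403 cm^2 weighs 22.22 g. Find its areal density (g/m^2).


Formula: GSM = mass_g / area_m2
Step 1: Convert area: 403 cm^2 = 403 / 10000 = 0.0403 m^2
Step 2: GSM = 22.22 g / 0.0403 m^2 = 551.4 g/m^2

551.4 g/m^2


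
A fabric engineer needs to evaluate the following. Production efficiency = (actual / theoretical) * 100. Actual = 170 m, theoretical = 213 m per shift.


Formula: Efficiency% = (Actual output / Theoretical output) * 100
Efficiency% = (170 / 213) * 100
Efficiency% = 0.798122 * 100 = 79.8122% ≈ 79.8%

79.8%


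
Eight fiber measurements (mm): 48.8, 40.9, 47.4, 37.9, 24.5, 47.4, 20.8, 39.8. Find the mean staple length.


Formula: Mean = sum of lengths / count
Sum = 48.8 + 40.9 + 47.4 + 37.9 + 24.5 + 47.4 + 20.8 + 39.8
Sum = 307.5 mm
Mean = 307.5 / 8 = 38.44 mm

38.44 mm


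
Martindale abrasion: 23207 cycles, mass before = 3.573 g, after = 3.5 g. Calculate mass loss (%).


Formula: Mass loss% = ((m_before - m_after) / m_before) * 100
Step 1: Mass loss = 3.573 - 3.5 = 0.073 g
Step 2: Ratio = 0.073 / 3.573 = 0.020431
Step 3: Mass loss% = 0.020431 * 100 = 2.0431% ≈ 2.04%

2.04%


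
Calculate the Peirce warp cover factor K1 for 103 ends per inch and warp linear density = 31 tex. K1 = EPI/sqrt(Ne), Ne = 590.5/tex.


Formula: K1 = EPI / sqrt(Ne), with Ne = 590.5 / tex_warp
Step 1: Ne = 590.5 / 31 = 19.048
Step 2: sqrt(Ne) = sqrt(19.048) = 4.3644
Step 3: K1 = 103 / 4.3644 = 23.6

23.6


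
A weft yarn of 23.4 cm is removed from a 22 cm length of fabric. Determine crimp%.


Formula: Crimp% = ((L_yarn - L_fabric) / L_fabric) * 100
Step 1: Extension = 23.4 - 22 = 1.4 cm
Step 2: Crimp% = (1.4 / 22) * 100
Step 3: Crimp% = 0.063636 * 100 = 6.3636% ≈ 6.4%

6.4%


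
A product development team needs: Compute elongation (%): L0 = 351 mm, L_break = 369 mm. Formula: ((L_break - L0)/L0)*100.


Formula: Elongation (%) = ((L_break - L0) / L0) * 100
Step 1: Extension = 369 - 351 = 18 mm
Step 2: Elongation = (18 / 351) * 100
Step 3: Elongation = 0.051282 * 100 = 5.1282% ≈ 5.1%

5.1%


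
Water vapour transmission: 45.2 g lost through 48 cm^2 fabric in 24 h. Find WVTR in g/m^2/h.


Formula: WVTR = mass_loss / (area * time)
Step 1: Convert area: 48 cm^2 = 0.0048 m^2
Step 2: WVTR = 45.2 g / (0.0048 m^2 * 24 h)
Step 3: WVTR = 45.2 / 0.1152 = 392.4 g/m^2/h

392.4 g/m^2/h


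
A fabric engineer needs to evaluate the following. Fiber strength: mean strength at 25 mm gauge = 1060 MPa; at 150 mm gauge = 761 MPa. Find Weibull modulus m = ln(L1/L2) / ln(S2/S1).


Formula: m = ln(L1/L2) / ln(S2/S1)
Step 1: ln(L1/L2) = ln(25/150) = -1.79176
Step 2: S2/S1 = 761/1060 = 0.71792
Step 3: ln(S2/S1) = ln(0.71792) = -0.33140
Step 4: m = -1.79176 / -0.33140 = 5.41

5.41 (Weibull m)


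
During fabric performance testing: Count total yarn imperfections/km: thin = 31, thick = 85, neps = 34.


Formula: Total = thin places + thick places + neps
Total = 31 + 85 + 34
Total = 150 imperfections/km

150 imperfections/km


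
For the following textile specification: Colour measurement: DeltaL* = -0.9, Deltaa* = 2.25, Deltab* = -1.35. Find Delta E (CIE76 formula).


Formula: Delta E = sqrt(dL*^2 + da*^2 + db*^2)
Step 1: dL*^2 = (-0.9)^2 = 0.81
Step 2: da*^2 = 2.25^2 = 5.0625
Step 3: db*^2 = (-1.35)^2 = 1.8225
Step 4: Sum = 0.81 + 5.0625 + 1.8225 = 7.695
Step 5: Delta E = sqrt(7.695) = 2.77

2.77 Delta E


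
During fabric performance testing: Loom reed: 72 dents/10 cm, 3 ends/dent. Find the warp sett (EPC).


Formula: EPC = (dents per 10 cm * ends per dent) / 10
Step 1: Total ends per 10 cm = 72 * 3 = 216
Step 2: EPC = 216 / 10 = 21.6 ends/cm

21.6 ends/cm


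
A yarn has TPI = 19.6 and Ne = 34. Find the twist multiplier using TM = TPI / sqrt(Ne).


Formula: TM = TPI / sqrt(Ne)
Step 1: sqrt(Ne) = sqrt(34) = 5.831
Step 2: TM = 19.6 / 5.831 = 3.36

3.36 TM


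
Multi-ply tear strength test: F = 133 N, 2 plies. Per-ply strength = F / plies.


Formula: Per-ply strength = Total force / Number of plies
Per-ply = 133 N / 2
Per-ply = 66.5 N

66.5 N


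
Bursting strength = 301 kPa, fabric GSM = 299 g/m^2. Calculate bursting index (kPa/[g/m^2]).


Formula: Bursting Index = Bursting Strength / Fabric GSM
BI = 301 kPa / 299 g/m^2
BI = 1.007 kPa/(g/m^2)

1.007 kPa/(g/m^2)


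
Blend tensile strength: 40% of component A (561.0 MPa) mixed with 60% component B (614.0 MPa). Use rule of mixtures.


Formula: Blend property = (fraction_A * property_A) + (fraction_B * property_B)
Step 1: Contribution A = 40/100 * 561.0 MPa = 224.4 MPa
Step 2: Contribution B = 60/100 * 614.0 MPa = 368.4 MPa
Step 3: Blend tensile strength = 224.4 + 368.4 = 592.8 MPa

592.8 MPa


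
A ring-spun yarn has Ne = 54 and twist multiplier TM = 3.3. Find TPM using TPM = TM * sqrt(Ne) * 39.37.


Formula: TPM = TM * sqrt(Ne) * 39.37
Step 1: sqrt(Ne) = sqrt(54) = 7.3485
Step 2: TM * sqrt(Ne) = 3.3 * 7.3485 = 24.2501
Step 3: TPM = 24.2501 * 39.37 = 955 twists/m

955 twists/m


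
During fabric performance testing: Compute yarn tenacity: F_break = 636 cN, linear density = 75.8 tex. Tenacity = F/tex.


Formula: Tenacity = Breaking force / Linear density
Tenacity = 636 cN / 75.8 tex
Tenacity = 8.39 cN/tex

8.39 cN/tex


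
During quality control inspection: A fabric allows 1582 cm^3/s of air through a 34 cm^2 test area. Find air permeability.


Formula: Air Permeability = Airflow / Test Area
AP = 1582 cm^3/s / 34 cm^2
AP = 46.5 cm^3/s/cm^2

46.5 cm^3/s/cm^2


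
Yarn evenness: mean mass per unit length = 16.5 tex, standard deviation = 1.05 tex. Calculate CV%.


Formula: CV% = (standard deviation / mean) * 100
Step 1: Ratio = 1.05 / 16.5 = 0.063636
Step 2: CV% = 0.063636 * 100 = 6.3636% ≈ 6.4%

6.4%


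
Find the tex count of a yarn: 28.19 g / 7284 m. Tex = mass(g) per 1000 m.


Formula: Tex = (mass_g / length_m) * 1000
Substituting: Tex = (28.19 / 7284) * 1000
Intermediate: 28.19 / 7284 = 0.00387013 g/m
Tex = 0.00387013 * 1000 = 3.87 tex

3.87 tex


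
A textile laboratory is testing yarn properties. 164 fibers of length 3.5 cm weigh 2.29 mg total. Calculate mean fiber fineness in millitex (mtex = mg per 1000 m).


Formula: fineness (mtex) = mass (mg) / total length (km) = (mass_mg / total_length_m) * 1000
Step 1: Convert fiber length: 3.5 cm = 0.035 m
Step 2: Total fiber length = 164 * 0.035 = 5.74 m
Step 3: Linear density = 2.29 mg / 5.74 m = 0.3990 mg/m
Step 4: fineness = 0.3990 * 1000 = 399.0 mtex

399.0 mtex


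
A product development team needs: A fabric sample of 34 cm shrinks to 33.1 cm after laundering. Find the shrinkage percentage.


Formula: Shrinkage% = ((L_before - L_after) / L_before) * 100
Step 1: Shrinkage = 34 - 33.1 = 0.9 cm
Step 2: Shrinkage% = (0.9 / 34) * 100
Step 3: Shrinkage% = 0.026471 * 100 = 2.6471% ≈ 2.6%

2.6%


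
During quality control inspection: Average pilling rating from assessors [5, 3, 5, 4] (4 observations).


Formula: Mean = sum / count
Sum = 5 + 3 + 5 + 4 = 17
Mean = 17 / 4 = 4.3

4.3


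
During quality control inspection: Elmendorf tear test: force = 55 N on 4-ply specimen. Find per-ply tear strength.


Formula: Per-ply strength = Total force / Number of plies
Per-ply = 55 N / 4
Per-ply = 13.75 N

13.75 N


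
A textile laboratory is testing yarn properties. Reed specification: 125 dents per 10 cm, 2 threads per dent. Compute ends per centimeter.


Formula: EPC = (dents per 10 cm * ends per dent) / 10
Step 1: Total ends per 10 cm = 125 * 2 = 250
Step 2: EPC = 250 / 10 = 25.0 ends/cm

25.0 ends/cm


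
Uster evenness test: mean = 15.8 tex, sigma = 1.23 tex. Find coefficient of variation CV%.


Formula: CV% = (standard deviation / mean) * 100
Step 1: Ratio = 1.23 / 15.8 = 0.077848
Step 2: CV% = 0.077848 * 100 = 7.7848% ≈ 7.8%

7.8%


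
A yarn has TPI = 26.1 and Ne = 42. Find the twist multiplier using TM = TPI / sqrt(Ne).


Formula: TM = TPI / sqrt(Ne)
Step 1: sqrt(Ne) = sqrt(42) = 6.4807
Step 2: TM = 26.1 / 6.4807 = 4.03

4.03 TM


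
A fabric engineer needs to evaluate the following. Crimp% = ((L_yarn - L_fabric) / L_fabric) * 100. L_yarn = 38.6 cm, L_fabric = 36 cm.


Formula: Crimp% = ((L_yarn - L_fabric) / L_fabric) * 100
Step 1: Extension = 38.6 - 36 = 2.6 cm
Step 2: Crimp% = (2.6 / 36) * 100
Step 3: Crimp% = 0.072222 * 100 = 7.2222% ≈ 7.2%

7.2%


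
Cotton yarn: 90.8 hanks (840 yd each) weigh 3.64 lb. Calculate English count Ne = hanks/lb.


Formula: Ne = hanks / mass_lb
Substituting: Ne = 90.8 / 3.64
Ne = 24.9

24.9 Ne


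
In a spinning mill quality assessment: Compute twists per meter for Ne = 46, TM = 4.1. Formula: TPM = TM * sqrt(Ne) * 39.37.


Formula: TPM = TM * sqrt(Ne) * 39.37
Step 1: sqrt(Ne) = sqrt(46) = 6.7823
Step 2: TM * sqrt(Ne) = 4.1 * 6.7823 = 27.8074
Step 3: TPM = 27.8074 * 39.37 = 1095 twists/m

1095 twists/m


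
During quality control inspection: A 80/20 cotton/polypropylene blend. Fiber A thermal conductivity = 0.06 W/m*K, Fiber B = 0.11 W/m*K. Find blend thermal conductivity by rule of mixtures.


Formula: Blend property = (fraction_A * property_A) + (fraction_B * property_B)
Step 1: Contribution A = 80/100 * 0.06 W/m*K = 0.048 W/m*K
Step 2: Contribution B = 20/100 * 0.11 W/m*K = 0.022 W/m*K
Step 3: Blend thermal conductivity = 0.048 + 0.022 = 0.07 W/m*K

0.07 W/m*K


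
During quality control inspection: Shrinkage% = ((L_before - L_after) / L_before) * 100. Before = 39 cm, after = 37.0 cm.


Formula: Shrinkage% = ((L_before - L_after) / L_before) * 100
Step 1: Shrinkage = 39 - 37.0 = 2.0 cm
Step 2: Shrinkage% = (2.0 / 39) * 100
Step 3: Shrinkage% = 0.051282 * 100 = 5.1282% ≈ 5.1%

5.1%


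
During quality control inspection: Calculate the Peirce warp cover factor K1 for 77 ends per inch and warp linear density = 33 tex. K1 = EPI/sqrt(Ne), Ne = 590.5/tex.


Formula: K1 = EPI / sqrt(Ne), with Ne = 590.5 / tex_warp
Step 1: Ne = 590.5 / 33 = 17.894
Step 2: sqrt(Ne) = sqrt(17.894) = 4.2301
Step 3: K1 = 77 / 4.2301 = 18.2

18.2


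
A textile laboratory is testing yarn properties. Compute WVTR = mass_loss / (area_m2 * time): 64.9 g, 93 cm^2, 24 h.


Formula: WVTR = mass_loss / (area * time)
Step 1: Convert area: 93 cm^2 = 0.0093 m^2
Step 2: WVTR = 64.9 g / (0.0093 m^2 * 24 h)
Step 3: WVTR = 64.9 / 0.2232 = 290.8 g/m^2/h

290.8 g/m^2/h


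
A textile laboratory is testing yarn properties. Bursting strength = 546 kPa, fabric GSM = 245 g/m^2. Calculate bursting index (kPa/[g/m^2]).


Formula: Bursting Index = Bursting Strength / Fabric GSM
BI = 546 kPa / 245 g/m^2
BI = 2.229 kPa/(g/m^2)

2.229 kPa/(g/m^2)


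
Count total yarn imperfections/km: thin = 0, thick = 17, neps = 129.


Formula: Total = thin places + thick places + neps
Total = 0 + 17 + 129
Total = 146 imperfections/km

146 imperfections/km


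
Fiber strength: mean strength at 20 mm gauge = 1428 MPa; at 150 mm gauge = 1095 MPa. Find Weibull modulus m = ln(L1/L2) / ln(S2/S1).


Formula: m = ln(L1/L2) / ln(S2/S1)
Step 1: ln(L1/L2) = ln(20/150) = -2.01490
Step 2: S2/S1 = 1095/1428 = 0.76681
Step 3: ln(S2/S1) = ln(0.76681) = -0.26552
Step 4: m = -2.01490 / -0.26552 = 7.59

7.59 (Weibull m)


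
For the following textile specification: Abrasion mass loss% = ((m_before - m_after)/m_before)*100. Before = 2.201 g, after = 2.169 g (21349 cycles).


Formula: Mass loss% = ((m_before - m_after) / m_before) * 100
Step 1: Mass loss = 2.201 - 2.169 = 0.032 g
Step 2: Ratio = 0.032 / 2.201 = 0.0145388
Step 3: Mass loss% = 0.0145388 * 100 = 1.45388% ≈ 1.45%

1.45%


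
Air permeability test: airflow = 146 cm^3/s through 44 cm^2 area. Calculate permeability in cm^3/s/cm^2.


Formula: Air Permeability = Airflow / Test Area
AP = 146 cm^3/s / 44 cm^2
AP = 3.3 cm^3/s/cm^2

3.3 cm^3/s/cm^2


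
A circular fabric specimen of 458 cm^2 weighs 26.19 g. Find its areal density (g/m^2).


Formula: GSM = mass_g / area_m2
Step 1: Convert area: 458 cm^2 = 458 / 10000 = 0.0458 m^2
Step 2: GSM = 26.19 g / 0.0458 m^2 = 571.8 g/m^2

571.8 g/m^2


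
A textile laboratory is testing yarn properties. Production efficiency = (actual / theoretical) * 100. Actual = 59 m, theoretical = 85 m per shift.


Formula: Efficiency% = (Actual output / Theoretical output) * 100
Efficiency% = (59 / 85) * 100
Efficiency% = 0.694118 * 100 = 69.4118% ≈ 69.4%

69.4%


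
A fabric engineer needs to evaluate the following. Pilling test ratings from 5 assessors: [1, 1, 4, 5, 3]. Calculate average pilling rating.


Formula: Mean = sum / count
Sum = 1 + 1 + 4 + 5 + 3 = 14
Mean = 14 / 5 = 2.8

2.8


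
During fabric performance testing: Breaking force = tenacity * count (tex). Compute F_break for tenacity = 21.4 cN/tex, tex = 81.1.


Formula: Breaking force = Tenacity * Linear density
F = 21.4 cN/tex * 81.1 tex
F = 1735.54 cN

1735.54 cN


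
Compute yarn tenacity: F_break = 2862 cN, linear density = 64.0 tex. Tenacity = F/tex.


Formula: Tenacity = Breaking force / Linear density
Tenacity = 2862 cN / 64.0 tex
Tenacity = 44.72 cN/tex

44.72 cN/tex


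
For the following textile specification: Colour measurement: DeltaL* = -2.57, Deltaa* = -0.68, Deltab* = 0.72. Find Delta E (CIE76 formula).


Formula: Delta E = sqrt(dL*^2 + da*^2 + db*^2)
Step 1: dL*^2 = (-2.57)^2 = 6.6049
Step 2: da*^2 = (-0.68)^2 = 0.4624
Step 3: db*^2 = 0.72^2 = 0.5184
Step 4: Sum = 6.6049 + 0.4624 + 0.5184 = 7.5857
Step 5: Delta E = sqrt(7.5857) = 2.75

2.75 Delta E


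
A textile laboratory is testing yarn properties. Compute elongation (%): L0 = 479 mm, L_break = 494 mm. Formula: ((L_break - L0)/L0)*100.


Formula: Elongation (%) = ((L_break - L0) / L0) * 100
Step 1: Extension = 494 - 479 = 15 mm
Step 2: Elongation = (15 / 479) * 100
Step 3: Elongation = 0.031315 * 100 = 3.1315% ≈ 3.1%

3.1%


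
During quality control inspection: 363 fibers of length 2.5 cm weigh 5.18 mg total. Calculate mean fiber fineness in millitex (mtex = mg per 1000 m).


Formula: fineness (mtex) = mass (mg) / total length (km) = (mass_mg / total_length_m) * 1000
Step 1: Convert fiber length: 2.5 cm = 0.025 m
Step 2: Total fiber length = 363 * 0.025 = 9.075 m
Step 3: Linear density = 5.18 mg / 9.075 m = 0.5708 mg/m
Step 4: fineness = 0.5708 * 1000 = 570.8 mtex

570.8 mtex


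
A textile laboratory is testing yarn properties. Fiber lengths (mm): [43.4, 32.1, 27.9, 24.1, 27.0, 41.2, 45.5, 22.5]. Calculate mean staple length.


Formula: Mean = sum of lengths / count
Sum = 43.4 + 32.1 + 27.9 + 24.1 + 27.0 + 41.2 + 45.5 + 22.5
Sum = 263.7 mm
Mean = 263.7 / 8 = 32.96 mm

32.96 mm


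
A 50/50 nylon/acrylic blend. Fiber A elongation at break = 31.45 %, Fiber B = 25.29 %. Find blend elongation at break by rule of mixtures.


Formula: Blend property = (fraction_A * property_A) + (fraction_B * property_B)
Step 1: Contribution A = 50/100 * 31.45 % = 15.725 %
Step 2: Contribution B = 50/100 * 25.29 % = 12.645 %
Step 3: Blend elongation at break = 15.725 + 12.645 = 28.37 %

28.37 %


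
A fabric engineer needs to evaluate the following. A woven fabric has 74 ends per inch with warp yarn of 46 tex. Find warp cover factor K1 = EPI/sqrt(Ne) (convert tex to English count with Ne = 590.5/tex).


Formula: K1 = EPI / sqrt(Ne), with Ne = 590.5 / tex_warp
Step 1: Ne = 590.5 / 46 = 12.837
Step 2: sqrt(Ne) = sqrt(12.837) = 3.5829
Step 3: K1 = 74 / 3.5829 = 20.7

20.7


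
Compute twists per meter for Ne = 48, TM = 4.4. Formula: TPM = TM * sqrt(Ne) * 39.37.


Formula: TPM = TM * sqrt(Ne) * 39.37
Step 1: sqrt(Ne) = sqrt(48) = 6.9282
Step 2: TM * sqrt(Ne) = 4.4 * 6.9282 = 30.4841
Step 3: TPM = 30.4841 * 39.37 = 1200 twists/m

1200 twists/m


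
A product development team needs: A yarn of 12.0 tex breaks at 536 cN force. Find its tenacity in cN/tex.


Formula: Tenacity = Breaking force / Linear density
Tenacity = 536 cN / 12.0 tex
Tenacity = 44.67 cN/tex

44.67 cN/tex


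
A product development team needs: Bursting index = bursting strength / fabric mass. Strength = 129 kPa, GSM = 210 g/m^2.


Formula: Bursting Index = Bursting Strength / Fabric GSM
BI = 129 kPa / 210 g/m^2
BI = 0.614 kPa/(g/m^2)

0.614 kPa/(g/m^2)


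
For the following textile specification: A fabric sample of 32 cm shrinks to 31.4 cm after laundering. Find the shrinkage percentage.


Formula: Shrinkage% = ((L_before - L_after) / L_before) * 100
Step 1: Shrinkage = 32 - 31.4 = 0.6 cm
Step 2: Shrinkage% = (0.6 / 32) * 100
Step 3: Shrinkage% = 0.01875 * 100 = 1.875% ≈ 1.9%

1.9%


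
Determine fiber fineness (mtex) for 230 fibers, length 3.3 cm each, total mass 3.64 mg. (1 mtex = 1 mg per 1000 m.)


Formula: fineness (mtex) = mass (mg) / total length (km) = (mass_mg / total_length_m) * 1000
Step 1: Convert fiber length: 3.3 cm = 0.033 m
Step 2: Total fiber length = 230 * 0.033 = 7.59 m
Step 3: Linear density = 3.64 mg / 7.59 m = 0.4796 mg/m
Step 4: fineness = 0.4796 * 1000 = 479.6 mtex

479.6 mtex


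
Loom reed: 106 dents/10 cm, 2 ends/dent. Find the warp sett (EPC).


Formula: EPC = (dents per 10 cm * ends per dent) / 10
Step 1: Total ends per 10 cm = 106 * 2 = 212
Step 2: EPC = 212 / 10 = 21.2 ends/cm

21.2 ends/cm


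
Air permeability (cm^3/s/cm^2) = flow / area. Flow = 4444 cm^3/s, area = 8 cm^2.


Formula: Air Permeability = Airflow / Test Area
AP = 4444 cm^3/s / 8 cm^2
AP = 555.5 cm^3/s/cm^2

555.5 cm^3/s/cm^2


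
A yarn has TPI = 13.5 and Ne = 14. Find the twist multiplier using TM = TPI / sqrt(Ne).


Formula: TM = TPI / sqrt(Ne)
Step 1: sqrt(Ne) = sqrt(14) = 3.7417
Step 2: TM = 13.5 / 3.7417 = 3.61

3.61 TM


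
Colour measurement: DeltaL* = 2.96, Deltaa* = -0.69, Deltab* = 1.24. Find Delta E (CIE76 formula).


Formula: Delta E = sqrt(dL*^2 + da*^2 + db*^2)
Step 1: dL*^2 = 2.96^2 = 8.7616
Step 2: da*^2 = (-0.69)^2 = 0.4761
Step 3: db*^2 = 1.24^2 = 1.5376
Step 4: Sum = 8.7616 + 0.4761 + 1.5376 = 10.7753
Step 5: Delta E = sqrt(10.7753) = 3.28

3.28 Delta E


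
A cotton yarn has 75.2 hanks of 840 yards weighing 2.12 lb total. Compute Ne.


Formula: Ne = hanks / mass_lb
Substituting: Ne = 75.2 / 2.12
Ne = 35.5

35.5 Ne


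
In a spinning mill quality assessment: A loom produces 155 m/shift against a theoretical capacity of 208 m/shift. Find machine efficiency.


Formula: Efficiency% = (Actual output / Theoretical output) * 100
Efficiency% = (155 / 208) * 100
Efficiency% = 0.745192 * 100 = 74.5192% ≈ 74.5%

74.5%


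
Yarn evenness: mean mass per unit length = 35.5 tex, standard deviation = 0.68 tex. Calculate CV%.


Formula: CV% = (standard deviation / mean) * 100
Step 1: Ratio = 0.68 / 35.5 = 0.019155
Step 2: CV% = 0.019155 * 100 = 1.9155% ≈ 1.9%

1.9%


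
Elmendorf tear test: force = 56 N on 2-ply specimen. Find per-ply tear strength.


Formula: Per-ply strength = Total force / Number of plies
Per-ply = 56 N / 2
Per-ply = 28 N

28 N


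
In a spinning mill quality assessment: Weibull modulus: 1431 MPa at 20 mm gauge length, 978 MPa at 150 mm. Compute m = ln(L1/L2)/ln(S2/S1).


Formula: m = ln(L1/L2) / ln(S2/S1)
Step 1: ln(L1/L2) = ln(20/150) = -2.01490
Step 2: S2/S1 = 978/1431 = 0.68344
Step 3: ln(S2/S1) = ln(0.68344) = -0.38062
Step 4: m = -2.01490 / -0.38062 = 5.29

5.29 (Weibull m)


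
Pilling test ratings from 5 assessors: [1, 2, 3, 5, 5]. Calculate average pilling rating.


Formula: Mean = sum / count
Sum = 1 + 2 + 3 + 5 + 5 = 16
Mean = 16 / 5 = 3.2

3.2


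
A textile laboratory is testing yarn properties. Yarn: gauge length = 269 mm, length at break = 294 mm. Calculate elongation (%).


Formula: Elongation (%) = ((L_break - L0) / L0) * 100
Step 1: Extension = 294 - 269 = 25 mm
Step 2: Elongation = (25 / 269) * 100
Step 3: Elongation = 0.092937 * 100 = 9.2937% ≈ 9.3%

9.3%


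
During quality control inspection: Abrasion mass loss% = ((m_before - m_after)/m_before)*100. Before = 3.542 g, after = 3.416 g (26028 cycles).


Formula: Mass loss% = ((m_before - m_after) / m_before) * 100
Step 1: Mass loss = 3.542 - 3.416 = 0.126 g
Step 2: Ratio = 0.126 / 3.542 = 0.0355731
Step 3: Mass loss% = 0.0355731 * 100 = 3.55731% ≈ 3.56%

3.56%


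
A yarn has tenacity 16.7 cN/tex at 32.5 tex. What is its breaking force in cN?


Formula: Breaking force = Tenacity * Linear density
F = 16.7 cN/tex * 32.5 tex
F = 542.75 cN

542.75 cN


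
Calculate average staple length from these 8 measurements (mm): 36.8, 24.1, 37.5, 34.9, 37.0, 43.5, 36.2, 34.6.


Formula: Mean = sum of lengths / count
Sum = 36.8 + 24.1 + 37.5 + 34.9 + 37.0 + 43.5 + 36.2 + 34.6
Sum = 284.6 mm
Mean = 284.6 / 8 = 35.58 mm

35.58 mm


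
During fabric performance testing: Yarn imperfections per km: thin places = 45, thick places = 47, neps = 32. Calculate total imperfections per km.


Formula: Total = thin places + thick places + neps
Total = 45 + 47 + 32
Total = 124 imperfections/km

124 imperfections/km


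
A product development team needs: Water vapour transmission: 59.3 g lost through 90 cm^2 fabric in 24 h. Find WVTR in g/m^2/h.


Formula: WVTR = mass_loss / (area * time)
Step 1: Convert area: 90 cm^2 = 0.009 m^2
Step 2: WVTR = 59.3 g / (0.009 m^2 * 24 h)
Step 3: WVTR = 59.3 / 0.216 = 274.5 g/m^2/h

274.5 g/m^2/h


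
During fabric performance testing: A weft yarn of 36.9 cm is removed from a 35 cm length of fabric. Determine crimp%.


Formula: Crimp% = ((L_yarn - L_fabric) / L_fabric) * 100
Step 1: Extension = 36.9 - 35 = 1.9 cm
Step 2: Crimp% = (1.9 / 35) * 100
Step 3: Crimp% = 0.054286 * 100 = 5.4286% ≈ 5.4%

5.4%
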